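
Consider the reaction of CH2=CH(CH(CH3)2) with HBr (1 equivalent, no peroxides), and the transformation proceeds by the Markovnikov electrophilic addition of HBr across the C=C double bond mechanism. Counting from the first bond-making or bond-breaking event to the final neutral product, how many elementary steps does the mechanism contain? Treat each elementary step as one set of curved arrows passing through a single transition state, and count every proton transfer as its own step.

Step 1: Electrophilic addition begins with the π(C=C) electrons forming a bond to the proton of HBr. Following Markovnikov's rule, the resulting cation is secondary. The H–Br bond breaks heterolytically, releasing Br⁻.
Step 2: A hydride (H with its bonding pair) migrates from the adjacent isopropyl carbon to the cationic centre — a 1,2-hydride shift — upgrading the secondary cation to a tertiary one.
Step 3: The Br⁻ anion donates a lone pair to the carbocation, forming the new C–Br σ-bond and giving the neutral alkyl halide.
Total: 3 elementary steps.

3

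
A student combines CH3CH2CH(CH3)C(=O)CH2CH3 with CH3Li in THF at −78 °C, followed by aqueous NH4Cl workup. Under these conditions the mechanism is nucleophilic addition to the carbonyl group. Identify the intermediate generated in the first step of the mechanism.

tetrahedral alkoxide intermediate

Step 1: Nucleophilic addition: the carbanion-like carbon of CH3Li adds to the carbonyl carbon, pushing the π(C=O) electron pair onto oxygen and giving a tetrahedral alkoxide.
After step 1 the species present is a tetrahedral alkoxide intermediate.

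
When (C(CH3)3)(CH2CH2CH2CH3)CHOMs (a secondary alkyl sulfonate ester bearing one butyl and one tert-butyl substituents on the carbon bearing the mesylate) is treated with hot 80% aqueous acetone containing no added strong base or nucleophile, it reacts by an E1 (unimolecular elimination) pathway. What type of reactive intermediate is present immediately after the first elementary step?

secondary carbocation

Step 1: Ionisation: the C–O σ-bond cleaves heterolytically; both bonding electrons depart with MsO⁻, leaving a secondary carbocation at the α-carbon.
After step 1 the species present is a secondary carbocation.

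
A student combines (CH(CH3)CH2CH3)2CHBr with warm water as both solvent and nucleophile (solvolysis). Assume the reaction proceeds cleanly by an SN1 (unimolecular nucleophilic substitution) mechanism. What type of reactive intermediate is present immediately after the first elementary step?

secondary carbocation

Step 1: Ionisation: the C–Br σ-bond cleaves heterolytically; both bonding electrons depart with Br⁻, leaving a secondary carbocation at the α-carbon.
After step 1 the species present is a secondary carbocation.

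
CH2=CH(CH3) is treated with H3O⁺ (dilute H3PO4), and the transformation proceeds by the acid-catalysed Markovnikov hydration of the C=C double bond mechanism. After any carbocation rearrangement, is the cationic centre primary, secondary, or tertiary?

secondary

Step 1: Protonation of the alkene by H3O⁺: the π bond acts as the nucleophile and picks up H⁺, giving the more stable (Markovnikov) secondary carbocation. H2O is released.
No single 1,2-shift to an adjacent carbon would give a more-substituted cation, so no rearrangement occurs.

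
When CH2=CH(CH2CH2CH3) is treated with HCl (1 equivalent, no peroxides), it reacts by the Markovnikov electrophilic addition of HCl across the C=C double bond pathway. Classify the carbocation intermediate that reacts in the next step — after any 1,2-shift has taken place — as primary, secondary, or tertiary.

Step 1: The π electrons of the C=C bond attack a proton of HCl; Markovnikov addition places the new C–H on the less-substituted alkene carbon, so the positive charge ends up on the more-substituted carbon — a secondary carbocation. The H–Cl bond breaks heterolytically, releasing Cl⁻.
No single 1,2-shift to an adjacent carbon would give a more-substituted cation, so no rearrangement occurs.

secondary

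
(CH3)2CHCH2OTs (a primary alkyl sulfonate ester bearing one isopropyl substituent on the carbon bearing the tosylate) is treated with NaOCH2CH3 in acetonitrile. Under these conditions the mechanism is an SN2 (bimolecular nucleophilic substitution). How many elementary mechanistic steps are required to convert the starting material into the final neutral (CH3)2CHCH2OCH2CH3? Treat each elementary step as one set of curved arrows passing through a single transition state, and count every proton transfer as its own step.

Step 1: The ethoxide nucleophile donates a lone pair from O to the α-carbon in a backside attack; simultaneously the C–O σ-bond breaks and both of its electrons leave with TsO⁻. One concerted step with inversion of configuration.
Total: 1 elementary step.

1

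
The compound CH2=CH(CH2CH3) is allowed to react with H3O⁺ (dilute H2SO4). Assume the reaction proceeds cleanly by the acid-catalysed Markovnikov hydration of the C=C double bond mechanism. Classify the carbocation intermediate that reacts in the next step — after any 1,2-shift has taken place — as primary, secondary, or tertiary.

secondary

Step 1: The π electrons of the C=C bond attack a proton of H3O⁺; Markovnikov addition places the new C–H on the less-substituted alkene carbon, so the positive charge ends up on the more-substituted carbon — a secondary carbocation. H2O is released.
No single 1,2-shift to an adjacent carbon would give a more-substituted cation, so no rearrangement occurs.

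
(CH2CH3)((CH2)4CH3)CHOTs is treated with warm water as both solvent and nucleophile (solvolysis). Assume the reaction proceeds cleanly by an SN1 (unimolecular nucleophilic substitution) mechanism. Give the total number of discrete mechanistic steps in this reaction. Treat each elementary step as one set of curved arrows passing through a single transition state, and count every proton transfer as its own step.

Step 1: Unassisted departure of TsO⁻ (taking the C–O bonding pair) generates a secondary carbocation.
(No 1,2-shift: no single shift to an adjacent carbon would give a more stable cation.)
Step 2: Nucleophilic capture: the oxygen of H2O bonds to the cationic carbon, producing an oxonium-ion intermediate.
Step 3: Proton transfer from the O–H of the oxonium ion to a solvent molecule delivers the neutral alcohol.
Total: 3 elementary steps.

3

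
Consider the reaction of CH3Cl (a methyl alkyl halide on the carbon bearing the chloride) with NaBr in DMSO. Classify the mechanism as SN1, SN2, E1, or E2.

SN2

Conditions: a methyl substrate with a strong nucleophile in the polar aprotic solvent DMSO.
These conditions are the textbook signature of the SN2 pathway.
An unhindered substrate with a strong nucleophile in a polar aprotic solvent favours one-step backside displacement.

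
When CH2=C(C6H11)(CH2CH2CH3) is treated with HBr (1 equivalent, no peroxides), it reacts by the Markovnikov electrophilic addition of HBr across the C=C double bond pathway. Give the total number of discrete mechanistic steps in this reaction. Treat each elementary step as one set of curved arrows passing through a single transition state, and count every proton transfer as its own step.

2

Step 1: Electrophilic addition begins with the π(C=C) electrons forming a bond to the proton of HBr. Following Markovnikov's rule, the resulting cation is tertiary. The H–Br bond breaks heterolytically, releasing Br⁻.
(No 1,2-shift: no single shift to an adjacent carbon would give a more stable cation.)
Step 2: Nucleophilic attack by Br⁻ on the carbocation completes the addition, giving R–Br.
Total: 2 elementary steps.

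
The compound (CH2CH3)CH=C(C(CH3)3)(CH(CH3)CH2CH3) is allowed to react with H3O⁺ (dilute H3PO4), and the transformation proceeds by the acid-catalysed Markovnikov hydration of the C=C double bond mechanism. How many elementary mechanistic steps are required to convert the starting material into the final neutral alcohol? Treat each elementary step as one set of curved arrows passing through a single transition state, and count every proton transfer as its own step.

3

Step 1: Electrophilic addition begins with the π(C=C) electrons forming a bond to the proton of H3O⁺. Following Markovnikov's rule, the resulting cation is tertiary. H2O is released.
(No 1,2-shift: no single shift to an adjacent carbon would give a more stable cation.)
Step 2: A lone pair on the oxygen of H2O attacks the carbocation, forming a C–O bond and an oxonium ion (a protonated alcohol).
Step 3: Deprotonation of the oxonium ion by a water molecule delivers the neutral alcohol and regenerates the acid catalyst.
Total: 3 elementary steps.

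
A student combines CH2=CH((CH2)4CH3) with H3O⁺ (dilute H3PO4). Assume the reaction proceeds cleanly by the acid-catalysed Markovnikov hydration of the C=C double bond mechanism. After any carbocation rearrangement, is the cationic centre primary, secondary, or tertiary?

secondary

Step 1: Electrophilic addition begins with the π(C=C) electrons forming a bond to the proton of H3O⁺. Following Markovnikov's rule, the resulting cation is secondary. H2O is released.
No single 1,2-shift to an adjacent carbon would give a more-substituted cation, so no rearrangement occurs.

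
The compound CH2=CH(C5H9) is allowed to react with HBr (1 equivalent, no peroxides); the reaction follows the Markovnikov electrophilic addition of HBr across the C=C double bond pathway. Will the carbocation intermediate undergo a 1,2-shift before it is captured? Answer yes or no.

yes

The first-formed carbocation is secondary.
The adjacent cyclopentyl carbon already bears 2 other carbon substituents and has a hydrogen to migrate; after a 1,2-hydride shift from that carbon the positive charge sits on a tertiary centre.
Tertiary is more stable than secondary, so the shift occurs.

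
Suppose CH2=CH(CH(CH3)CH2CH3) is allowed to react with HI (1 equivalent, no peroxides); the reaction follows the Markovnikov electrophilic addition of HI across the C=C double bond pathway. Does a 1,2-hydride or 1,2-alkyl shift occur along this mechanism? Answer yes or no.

yes

The first-formed carbocation is secondary.
The adjacent sec-butyl carbon already bears 2 other carbon substituents and has a hydrogen to migrate; after a 1,2-hydride shift from that carbon the positive charge sits on a tertiary centre.
Tertiary is more stable than secondary, so the shift occurs.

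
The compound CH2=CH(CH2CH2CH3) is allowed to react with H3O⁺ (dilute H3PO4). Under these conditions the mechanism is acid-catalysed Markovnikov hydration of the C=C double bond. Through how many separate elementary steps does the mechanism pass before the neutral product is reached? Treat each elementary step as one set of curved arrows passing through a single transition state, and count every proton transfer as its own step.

3

Step 1: Protonation of the alkene by H3O⁺: the π bond acts as the nucleophile and picks up H⁺, giving the more stable (Markovnikov) secondary carbocation. H2O is released.
(No 1,2-shift: no single shift to an adjacent carbon would give a more stable cation.)
Step 2: Water acts as the nucleophile: an oxygen lone pair bonds to the cationic carbon, giving an oxonium-ion intermediate.
Step 3: Proton transfer from the O–H of the oxonium ion to H2O completes the catalytic cycle and yields the alcohol.
Total: 3 elementary steps.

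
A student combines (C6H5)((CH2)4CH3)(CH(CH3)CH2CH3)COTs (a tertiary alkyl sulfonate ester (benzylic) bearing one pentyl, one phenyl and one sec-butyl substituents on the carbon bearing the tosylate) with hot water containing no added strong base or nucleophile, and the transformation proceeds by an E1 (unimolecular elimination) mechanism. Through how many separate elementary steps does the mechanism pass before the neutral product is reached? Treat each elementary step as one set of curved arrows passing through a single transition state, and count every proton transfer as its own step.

Step 1: Unassisted departure of TsO⁻ (taking the C–O bonding pair) generates a tertiary carbocation.
(No 1,2-shift: no single shift to an adjacent carbon would give a more stable cation.)
Step 2: A weak base (a water molecule from the solvent) removes a proton from a carbon adjacent to the cationic centre; the electrons of that C–H bond become the new π(C=C) bond, giving the alkene.
Total: 2 elementary steps.

2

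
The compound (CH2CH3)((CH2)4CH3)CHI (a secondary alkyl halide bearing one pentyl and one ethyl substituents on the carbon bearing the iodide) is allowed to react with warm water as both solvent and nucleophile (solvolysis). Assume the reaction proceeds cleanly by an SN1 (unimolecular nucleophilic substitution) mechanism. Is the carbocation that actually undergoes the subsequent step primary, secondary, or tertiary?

Step 1: The C–I bond breaks with both electrons going to the iodide; I⁻ leaves and a secondary carbocation remains.
No single 1,2-shift to an adjacent carbon would give a more-substituted cation, so no rearrangement occurs.

secondary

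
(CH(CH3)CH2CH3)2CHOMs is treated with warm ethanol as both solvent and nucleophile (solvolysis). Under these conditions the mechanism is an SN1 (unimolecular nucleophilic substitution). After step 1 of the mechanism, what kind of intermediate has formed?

Step 1: Unassisted departure of MsO⁻ (taking the C–O bonding pair) generates a secondary carbocation.
After step 1 the species present is a secondary carbocation.

secondary carbocation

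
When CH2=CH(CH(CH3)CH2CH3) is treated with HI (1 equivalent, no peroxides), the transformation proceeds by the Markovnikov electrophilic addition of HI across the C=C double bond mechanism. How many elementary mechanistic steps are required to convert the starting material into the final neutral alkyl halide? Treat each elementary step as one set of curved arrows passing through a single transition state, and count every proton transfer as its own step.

Step 1: Electrophilic addition begins with the π(C=C) electrons forming a bond to the proton of HI. Following Markovnikov's rule, the resulting cation is secondary. The H–I bond breaks heterolytically, releasing I⁻.
Step 2: A 1,2-hydride shift from the adjacent sec-butyl carbon moves the positive charge from the secondary centre to an adjacent carbon, generating a more stable tertiary carbocation.
Step 3: Nucleophilic attack by I⁻ on the carbocation completes the addition, giving R–I.
Total: 3 elementary steps.

3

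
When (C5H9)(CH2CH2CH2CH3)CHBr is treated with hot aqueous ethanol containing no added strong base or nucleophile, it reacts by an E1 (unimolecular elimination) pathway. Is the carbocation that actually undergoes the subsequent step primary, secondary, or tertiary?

tertiary

Step 1: Rate-determining heterolysis of the C–Br bond gives Br⁻ and a secondary carbocation.
Step 2: A hydride (H with its bonding pair) migrates from the adjacent cyclopentyl carbon to the cationic centre — a 1,2-hydride shift — upgrading the secondary cation to a tertiary one.
The cation rearranges from secondary to tertiary via a 1,2-hydride shift from the adjacent cyclopentyl carbon; the tertiary cation is what reacts next.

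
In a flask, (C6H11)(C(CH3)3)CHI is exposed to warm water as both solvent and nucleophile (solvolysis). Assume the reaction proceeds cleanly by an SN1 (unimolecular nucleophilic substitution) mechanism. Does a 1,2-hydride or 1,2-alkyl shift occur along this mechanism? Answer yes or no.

yes

The first-formed carbocation is secondary.
The adjacent cyclohexyl carbon already bears 2 other carbon substituents and has a hydrogen to migrate; after a 1,2-hydride shift from that carbon the positive charge sits on a tertiary centre.
Tertiary is more stable than secondary, so the shift occurs.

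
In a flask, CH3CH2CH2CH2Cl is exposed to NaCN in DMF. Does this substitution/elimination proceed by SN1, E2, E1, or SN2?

Conditions: a primary substrate with a strong nucleophile in the polar aprotic solvent DMF.
These conditions are the textbook signature of the SN2 pathway.
An unhindered substrate with a strong nucleophile in a polar aprotic solvent favours one-step backside displacement.

SN2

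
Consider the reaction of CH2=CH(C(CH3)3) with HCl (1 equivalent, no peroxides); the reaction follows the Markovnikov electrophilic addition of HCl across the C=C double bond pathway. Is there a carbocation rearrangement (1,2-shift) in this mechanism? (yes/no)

The first-formed carbocation is secondary.
The adjacent tert-butyl carbon has no hydrogen but bears methyl groups; migration of one methyl with its bonding pair (a 1,2-methyl shift) places the charge on a tertiary centre.
Tertiary is more stable than secondary, so the shift occurs.

yes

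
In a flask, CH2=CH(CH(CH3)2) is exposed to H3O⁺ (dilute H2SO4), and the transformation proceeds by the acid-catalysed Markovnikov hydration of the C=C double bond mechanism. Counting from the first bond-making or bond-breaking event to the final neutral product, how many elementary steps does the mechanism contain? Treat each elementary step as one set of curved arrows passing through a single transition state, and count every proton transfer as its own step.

4

Step 1: The π electrons of the C=C bond attack a proton of H3O⁺; Markovnikov addition places the new C–H on the less-substituted alkene carbon, so the positive charge ends up on the more-substituted carbon — a secondary carbocation. H2O is released.
Step 2: A 1,2-hydride shift from the adjacent isopropyl carbon moves the positive charge from the secondary centre to an adjacent carbon, generating a more stable tertiary carbocation.
Step 3: Nucleophilic capture of the cation by H2O produces the protonated alcohol (an oxonium ion).
Step 4: Deprotonation of the oxonium ion by a water molecule delivers the neutral alcohol and regenerates the acid catalyst.
Total: 4 elementary steps.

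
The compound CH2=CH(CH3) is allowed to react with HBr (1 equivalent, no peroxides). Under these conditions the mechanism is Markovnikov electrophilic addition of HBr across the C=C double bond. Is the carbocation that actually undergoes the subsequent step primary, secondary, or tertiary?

Step 1: The π electrons of the C=C bond attack a proton of HBr; Markovnikov addition places the new C–H on the less-substituted alkene carbon, so the positive charge ends up on the more-substituted carbon — a secondary carbocation. The H–Br bond breaks heterolytically, releasing Br⁻.
No single 1,2-shift to an adjacent carbon would give a more-substituted cation, so no rearrangement occurs.

secondary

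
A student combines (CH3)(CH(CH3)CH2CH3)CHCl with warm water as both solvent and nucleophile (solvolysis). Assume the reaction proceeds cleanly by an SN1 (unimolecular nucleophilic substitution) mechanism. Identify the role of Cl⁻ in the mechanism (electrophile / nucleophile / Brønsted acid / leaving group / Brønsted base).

Step 1: The C–Cl bond breaks with both electrons going to the chloride; Cl⁻ leaves and a secondary carbocation remains.
Cl⁻ departs with both electrons of the breaking σ-bond — that is the definition of a leaving group.

leaving group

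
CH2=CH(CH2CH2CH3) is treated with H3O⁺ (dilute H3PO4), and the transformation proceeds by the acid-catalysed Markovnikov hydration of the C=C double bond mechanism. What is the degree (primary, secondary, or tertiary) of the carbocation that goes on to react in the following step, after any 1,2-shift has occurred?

Step 1: The π electrons of the C=C bond attack a proton of H3O⁺; Markovnikov addition places the new C–H on the less-substituted alkene carbon, so the positive charge ends up on the more-substituted carbon — a secondary carbocation. H2O is released.
No single 1,2-shift to an adjacent carbon would give a more-substituted cation, so no rearrangement occurs.

secondary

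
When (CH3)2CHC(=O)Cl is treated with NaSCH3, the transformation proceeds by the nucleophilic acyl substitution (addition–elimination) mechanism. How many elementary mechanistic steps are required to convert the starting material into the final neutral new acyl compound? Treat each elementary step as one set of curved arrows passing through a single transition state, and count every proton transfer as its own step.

Step 1: CH3S⁻ adds to the carbonyl carbon; the C=O π electrons shift onto oxygen and a tetrahedral alkoxide intermediate forms.
Step 2: An oxygen lone pair re-forms the C=O π bond as the C–Cl σ-bond breaks; Cl⁻ is expelled.
Total: 2 elementary steps.

2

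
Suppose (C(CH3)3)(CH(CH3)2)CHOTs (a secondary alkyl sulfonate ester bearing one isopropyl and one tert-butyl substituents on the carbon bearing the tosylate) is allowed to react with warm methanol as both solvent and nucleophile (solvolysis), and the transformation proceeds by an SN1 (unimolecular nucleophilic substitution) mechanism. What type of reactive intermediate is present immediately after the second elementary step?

Step 1: Ionisation: the C–O σ-bond cleaves heterolytically; both bonding electrons depart with TsO⁻, leaving a secondary carbocation at the α-carbon.
Step 2: A 1,2-hydride shift from the adjacent isopropyl carbon moves the positive charge from the secondary centre to an adjacent carbon, generating a more stable tertiary carbocation.
After step 2 the species present is a tertiary carbocation.

tertiary carbocation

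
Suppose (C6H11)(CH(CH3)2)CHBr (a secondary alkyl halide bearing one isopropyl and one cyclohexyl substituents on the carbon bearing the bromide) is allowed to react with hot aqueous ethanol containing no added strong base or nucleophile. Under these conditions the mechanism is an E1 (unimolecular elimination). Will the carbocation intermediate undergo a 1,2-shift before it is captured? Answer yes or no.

yes

The first-formed carbocation is secondary.
The adjacent isopropyl carbon already bears 2 other carbon substituents and has a hydrogen to migrate; after a 1,2-hydride shift from that carbon the positive charge sits on a tertiary centre.
Tertiary is more stable than secondary, so the shift occurs.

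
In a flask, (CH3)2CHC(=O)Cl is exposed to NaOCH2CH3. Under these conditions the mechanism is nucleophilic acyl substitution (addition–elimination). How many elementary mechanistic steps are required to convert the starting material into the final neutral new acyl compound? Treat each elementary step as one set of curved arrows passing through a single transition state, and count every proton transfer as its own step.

Step 1: A lone pair on the O of CH3CH2O⁻ attacks the electrophilic acyl carbon; the π(C=O) electrons move onto oxygen, giving a tetrahedral intermediate.
Step 2: An oxygen lone pair re-forms the C=O π bond as the C–Cl σ-bond breaks; Cl⁻ is expelled.
Total: 2 elementary steps.

2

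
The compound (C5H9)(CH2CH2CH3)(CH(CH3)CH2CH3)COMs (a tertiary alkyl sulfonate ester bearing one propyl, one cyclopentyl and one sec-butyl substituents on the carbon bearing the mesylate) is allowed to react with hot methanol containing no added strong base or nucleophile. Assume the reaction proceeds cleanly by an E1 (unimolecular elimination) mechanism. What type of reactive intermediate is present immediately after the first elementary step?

Step 1: The C–O bond breaks with both electrons going to the mesylate; MsO⁻ leaves and a tertiary carbocation remains.
After step 1 the species present is a tertiary carbocation.

tertiary carbocation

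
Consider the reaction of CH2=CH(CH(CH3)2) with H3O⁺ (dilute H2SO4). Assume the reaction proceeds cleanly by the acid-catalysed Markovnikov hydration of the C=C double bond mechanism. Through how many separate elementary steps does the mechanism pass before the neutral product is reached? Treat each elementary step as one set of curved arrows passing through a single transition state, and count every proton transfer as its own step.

Step 1: Protonation of the alkene by H3O⁺: the π bond acts as the nucleophile and picks up H⁺, giving the more stable (Markovnikov) secondary carbocation. H2O is released.
Step 2: A hydride (H with its bonding pair) migrates from the adjacent isopropyl carbon to the cationic centre — a 1,2-hydride shift — upgrading the secondary cation to a tertiary one.
Step 3: A lone pair on the oxygen of H2O attacks the carbocation, forming a C–O bond and an oxonium ion (a protonated alcohol).
Step 4: Proton transfer from the O–H of the oxonium ion to H2O completes the catalytic cycle and yields the alcohol.
Total: 4 elementary steps.

4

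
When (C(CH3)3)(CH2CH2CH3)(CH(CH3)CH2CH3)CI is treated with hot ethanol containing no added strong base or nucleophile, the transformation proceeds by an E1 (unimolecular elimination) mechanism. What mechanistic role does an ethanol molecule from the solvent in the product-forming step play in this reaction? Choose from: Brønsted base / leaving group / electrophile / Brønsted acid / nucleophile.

Brønsted base

Step 2: A weak base (an ethanol molecule from the solvent) removes a proton from a carbon adjacent to the cationic centre; the electrons of that C–H bond become the new π(C=C) bond, giving the alkene.
An ethanol molecule from the solvent in the product-forming step accepts a proton in a proton-transfer step — a Brønsted base.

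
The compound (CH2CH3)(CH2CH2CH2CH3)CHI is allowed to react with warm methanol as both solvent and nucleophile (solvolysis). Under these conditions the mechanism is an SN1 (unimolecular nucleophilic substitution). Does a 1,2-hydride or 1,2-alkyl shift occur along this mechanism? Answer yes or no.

no

The first-formed carbocation is secondary.
No single 1,2-shift to an adjacent carbon would produce a more-substituted cation than the one already present, so no rearrangement occurs.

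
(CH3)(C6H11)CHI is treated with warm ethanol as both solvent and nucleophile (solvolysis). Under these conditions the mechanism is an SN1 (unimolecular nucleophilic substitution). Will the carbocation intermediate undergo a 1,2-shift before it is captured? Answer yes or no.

The first-formed carbocation is secondary.
The adjacent cyclohexyl carbon already bears 2 other carbon substituents and has a hydrogen to migrate; after a 1,2-hydride shift from that carbon the positive charge sits on a tertiary centre.
Tertiary is more stable than secondary, so the shift occurs.

yes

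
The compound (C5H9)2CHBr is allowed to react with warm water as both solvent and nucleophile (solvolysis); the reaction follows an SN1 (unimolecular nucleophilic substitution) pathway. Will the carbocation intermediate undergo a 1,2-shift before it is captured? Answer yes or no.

The first-formed carbocation is secondary.
The adjacent cyclopentyl carbon already bears 2 other carbon substituents and has a hydrogen to migrate; after a 1,2-hydride shift from that carbon the positive charge sits on a tertiary centre.
Tertiary is more stable than secondary, so the shift occurs.

yes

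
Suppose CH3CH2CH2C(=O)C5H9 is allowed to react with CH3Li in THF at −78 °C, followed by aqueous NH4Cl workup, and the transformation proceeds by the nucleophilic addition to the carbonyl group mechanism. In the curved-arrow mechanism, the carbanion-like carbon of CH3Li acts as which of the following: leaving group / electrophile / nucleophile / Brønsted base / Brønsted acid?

nucleophile

Step 1: Nucleophilic addition: the carbanion-like carbon of CH3Li adds to the carbonyl carbon, pushing the π(C=O) electron pair onto oxygen and giving a tetrahedral alkoxide.
The carbanion-like carbon of CH3Li donates an electron pair to form a new σ-bond to carbon — it is the nucleophile.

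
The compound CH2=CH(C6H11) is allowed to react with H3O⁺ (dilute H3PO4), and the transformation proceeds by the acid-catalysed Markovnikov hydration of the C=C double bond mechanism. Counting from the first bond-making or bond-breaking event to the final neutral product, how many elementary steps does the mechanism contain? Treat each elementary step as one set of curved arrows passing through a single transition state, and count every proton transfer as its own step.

4

Step 1: Electrophilic addition begins with the π(C=C) electrons forming a bond to the proton of H3O⁺. Following Markovnikov's rule, the resulting cation is secondary. H2O is released.
Step 2: Carbocation rearrangement: a 1,2-hydride shift from the adjacent cyclohexyl carbon converts the initially-formed secondary cation into the more stable tertiary cation.
Step 3: Nucleophilic capture of the cation by H2O produces the protonated alcohol (an oxonium ion).
Step 4: Proton transfer from the O–H of the oxonium ion to H2O completes the catalytic cycle and yields the alcohol.
Total: 4 elementary steps.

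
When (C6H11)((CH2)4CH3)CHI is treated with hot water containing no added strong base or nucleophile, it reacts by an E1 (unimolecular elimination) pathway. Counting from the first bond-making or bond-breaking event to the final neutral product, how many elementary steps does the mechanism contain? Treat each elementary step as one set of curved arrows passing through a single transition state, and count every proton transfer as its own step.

3

Step 1: Rate-determining heterolysis of the C–I bond gives I⁻ and a secondary carbocation.
Step 2: A hydride (H with its bonding pair) migrates from the adjacent cyclohexyl carbon to the cationic centre — a 1,2-hydride shift — upgrading the secondary cation to a tertiary one.
Step 3: Loss of a β-proton to a water molecule of the solvent: the C–H bonding pair collapses toward the cationic carbon to form the C=C π bond, yielding the alkene.
Total: 3 elementary steps.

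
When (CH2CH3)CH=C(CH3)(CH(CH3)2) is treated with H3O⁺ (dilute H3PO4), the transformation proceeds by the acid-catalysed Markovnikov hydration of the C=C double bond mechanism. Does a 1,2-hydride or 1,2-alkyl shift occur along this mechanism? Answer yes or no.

no

The first-formed carbocation is tertiary.
No single 1,2-shift to an adjacent carbon would produce a more-substituted cation than the one already present, so no rearrangement occurs.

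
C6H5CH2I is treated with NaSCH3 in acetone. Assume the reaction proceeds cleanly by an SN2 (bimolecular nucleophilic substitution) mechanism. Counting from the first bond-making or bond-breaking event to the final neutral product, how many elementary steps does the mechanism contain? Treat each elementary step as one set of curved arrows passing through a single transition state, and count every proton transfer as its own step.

1

Step 1: The methanethiolate nucleophile donates a lone pair from S to the α-carbon in a backside attack; simultaneously the C–I σ-bond breaks and both of its electrons leave with I⁻. One concerted step with inversion of configuration.
Total: 1 elementary step.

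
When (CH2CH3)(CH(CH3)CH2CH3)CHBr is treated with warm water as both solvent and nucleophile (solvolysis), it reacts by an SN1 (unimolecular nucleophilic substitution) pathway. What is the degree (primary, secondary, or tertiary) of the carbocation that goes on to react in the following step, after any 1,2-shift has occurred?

Step 1: Unassisted departure of Br⁻ (taking the C–Br bonding pair) generates a secondary carbocation.
Step 2: Carbocation rearrangement: a 1,2-hydride shift from the adjacent sec-butyl carbon converts the initially-formed secondary cation into the more stable tertiary cation.
The cation rearranges from secondary to tertiary via a 1,2-hydride shift from the adjacent sec-butyl carbon; the tertiary cation is what reacts next.

tertiary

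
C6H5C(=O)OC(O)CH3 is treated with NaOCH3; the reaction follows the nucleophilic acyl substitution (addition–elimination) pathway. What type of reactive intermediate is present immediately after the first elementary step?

tetrahedral intermediate

Step 1: Nucleophilic addition of CH3O⁻ to the acyl carbon breaks the π(C=O) bond and yields a tetrahedral, anionic intermediate.
After step 1 the species present is a tetrahedral intermediate.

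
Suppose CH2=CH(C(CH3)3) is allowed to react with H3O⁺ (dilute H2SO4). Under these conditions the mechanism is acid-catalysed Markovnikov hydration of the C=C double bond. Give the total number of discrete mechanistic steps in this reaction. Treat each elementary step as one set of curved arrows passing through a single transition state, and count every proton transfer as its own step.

4

Step 1: Protonation of the alkene by H3O⁺: the π bond acts as the nucleophile and picks up H⁺, giving the more stable (Markovnikov) secondary carbocation. H2O is released.
Step 2: A 1,2-methyl shift from the adjacent tert-butyl carbon moves the positive charge from the secondary centre to an adjacent carbon, generating a more stable tertiary carbocation.
Step 3: A lone pair on the oxygen of H2O attacks the carbocation, forming a C–O bond and an oxonium ion (a protonated alcohol).
Step 4: Deprotonation of the oxonium ion by a water molecule delivers the neutral alcohol and regenerates the acid catalyst.
Total: 4 elementary steps.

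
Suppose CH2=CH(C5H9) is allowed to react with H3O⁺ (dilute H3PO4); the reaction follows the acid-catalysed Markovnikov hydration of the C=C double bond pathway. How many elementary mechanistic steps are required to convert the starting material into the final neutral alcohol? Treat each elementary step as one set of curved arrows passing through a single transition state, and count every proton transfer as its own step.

4

Step 1: Electrophilic addition begins with the π(C=C) electrons forming a bond to the proton of H3O⁺. Following Markovnikov's rule, the resulting cation is secondary. H2O is released.
Step 2: A hydride (H with its bonding pair) migrates from the adjacent cyclopentyl carbon to the cationic centre — a 1,2-hydride shift — upgrading the secondary cation to a tertiary one.
Step 3: A lone pair on the oxygen of H2O attacks the carbocation, forming a C–O bond and an oxonium ion (a protonated alcohol).
Step 4: H2O removes a proton from the oxonium oxygen, regenerating H3O⁺ and giving the neutral alcohol.
Total: 4 elementary steps.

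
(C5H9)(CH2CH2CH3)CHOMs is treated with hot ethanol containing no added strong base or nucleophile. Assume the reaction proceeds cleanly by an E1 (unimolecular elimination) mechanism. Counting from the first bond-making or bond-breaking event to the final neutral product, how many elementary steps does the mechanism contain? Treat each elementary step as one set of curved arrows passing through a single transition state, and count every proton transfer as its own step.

Step 1: Rate-determining heterolysis of the C–O bond gives MsO⁻ and a secondary carbocation.
Step 2: A 1,2-hydride shift from the adjacent cyclopentyl carbon moves the positive charge from the secondary centre to an adjacent carbon, generating a more stable tertiary carbocation.
Step 3: A weak base (an ethanol molecule from the solvent) removes a proton from a carbon adjacent to the cationic centre; the electrons of that C–H bond become the new π(C=C) bond, giving the alkene.
Total: 3 elementary steps.

3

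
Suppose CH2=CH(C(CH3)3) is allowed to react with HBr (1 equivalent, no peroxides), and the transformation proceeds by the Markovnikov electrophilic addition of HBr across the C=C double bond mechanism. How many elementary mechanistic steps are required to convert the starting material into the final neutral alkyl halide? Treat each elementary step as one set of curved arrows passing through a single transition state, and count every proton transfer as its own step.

3

Step 1: Electrophilic addition begins with the π(C=C) electrons forming a bond to the proton of HBr. Following Markovnikov's rule, the resulting cation is secondary. The H–Br bond breaks heterolytically, releasing Br⁻.
Step 2: A methyl group with its bonding pair migrates from the adjacent tert-butyl carbon to the cationic centre — a 1,2-methyl shift — upgrading the secondary cation to a tertiary one.
Step 3: Nucleophilic attack by Br⁻ on the carbocation completes the addition, giving R–Br.
Total: 3 elementary steps.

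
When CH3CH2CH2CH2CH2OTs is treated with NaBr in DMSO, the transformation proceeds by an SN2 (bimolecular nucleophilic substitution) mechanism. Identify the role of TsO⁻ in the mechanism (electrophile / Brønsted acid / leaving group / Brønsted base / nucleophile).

Step 1: The bromide nucleophile donates a lone pair from Br to the α-carbon in a backside attack; simultaneously the C–O σ-bond breaks and both of its electrons leave with TsO⁻. One concerted step with inversion of configuration.
TsO⁻ departs with both electrons of the breaking σ-bond — that is the definition of a leaving group.

leaving group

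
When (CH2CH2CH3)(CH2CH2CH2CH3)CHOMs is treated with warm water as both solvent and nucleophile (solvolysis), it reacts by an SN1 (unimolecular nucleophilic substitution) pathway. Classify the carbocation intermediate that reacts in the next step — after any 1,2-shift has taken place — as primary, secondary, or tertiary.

Step 1: Ionisation: the C–O σ-bond cleaves heterolytically; both bonding electrons depart with MsO⁻, leaving a secondary carbocation at the α-carbon.
No single 1,2-shift to an adjacent carbon would give a more-substituted cation, so no rearrangement occurs.

secondary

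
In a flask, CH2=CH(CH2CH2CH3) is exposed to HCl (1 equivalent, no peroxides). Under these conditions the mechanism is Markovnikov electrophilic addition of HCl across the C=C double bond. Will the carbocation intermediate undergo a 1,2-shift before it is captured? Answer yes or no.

The first-formed carbocation is secondary.
No single 1,2-shift to an adjacent carbon would produce a more-substituted cation than the one already present, so no rearrangement occurs.

no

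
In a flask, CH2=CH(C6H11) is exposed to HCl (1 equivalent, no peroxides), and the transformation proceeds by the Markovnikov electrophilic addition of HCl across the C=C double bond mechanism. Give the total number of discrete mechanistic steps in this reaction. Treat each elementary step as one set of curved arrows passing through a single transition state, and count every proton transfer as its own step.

3

Step 1: The π electrons of the C=C bond attack a proton of HCl; Markovnikov addition places the new C–H on the less-substituted alkene carbon, so the positive charge ends up on the more-substituted carbon — a secondary carbocation. The H–Cl bond breaks heterolytically, releasing Cl⁻.
Step 2: A hydride (H with its bonding pair) migrates from the adjacent cyclohexyl carbon to the cationic centre — a 1,2-hydride shift — upgrading the secondary cation to a tertiary one.
Step 3: Cl⁻ captures the cation: a lone pair on Cl⁻ fills the empty p orbital, producing the alkyl halide product.
Total: 3 elementary steps.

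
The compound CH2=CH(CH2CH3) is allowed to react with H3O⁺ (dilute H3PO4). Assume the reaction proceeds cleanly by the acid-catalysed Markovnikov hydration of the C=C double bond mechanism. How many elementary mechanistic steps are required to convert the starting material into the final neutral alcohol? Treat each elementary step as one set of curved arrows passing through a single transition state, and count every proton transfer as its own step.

Step 1: Protonation of the alkene by H3O⁺: the π bond acts as the nucleophile and picks up H⁺, giving the more stable (Markovnikov) secondary carbocation. H2O is released.
(No 1,2-shift: no single shift to an adjacent carbon would give a more stable cation.)
Step 2: Nucleophilic capture of the cation by H2O produces the protonated alcohol (an oxonium ion).
Step 3: Deprotonation of the oxonium ion by a water molecule delivers the neutral alcohol and regenerates the acid catalyst.
Total: 3 elementary steps.

3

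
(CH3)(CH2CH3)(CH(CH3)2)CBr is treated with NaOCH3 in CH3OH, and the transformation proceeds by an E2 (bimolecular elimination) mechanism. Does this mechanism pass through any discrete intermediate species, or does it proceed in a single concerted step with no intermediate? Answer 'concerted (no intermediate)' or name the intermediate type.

Concerted anti-periplanar elimination: CH3O⁻ abstracts a β-H while Br⁻ leaves, and the C–H electrons become the new C=C π bond — all in a single transition state.
All bond changes occur in one transition state; no discrete intermediate is formed.

concerted (no intermediate)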